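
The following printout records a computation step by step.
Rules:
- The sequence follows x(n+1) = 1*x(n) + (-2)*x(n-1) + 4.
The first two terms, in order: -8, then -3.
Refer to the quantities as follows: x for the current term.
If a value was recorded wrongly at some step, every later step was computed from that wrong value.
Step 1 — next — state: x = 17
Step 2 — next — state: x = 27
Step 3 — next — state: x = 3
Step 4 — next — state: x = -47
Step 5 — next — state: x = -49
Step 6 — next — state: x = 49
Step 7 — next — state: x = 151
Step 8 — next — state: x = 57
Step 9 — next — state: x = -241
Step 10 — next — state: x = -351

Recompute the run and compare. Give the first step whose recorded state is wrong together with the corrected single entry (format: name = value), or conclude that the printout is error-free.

Step 1: x = 1*(-3) + (-2)*(-8) + (4) = 17 — consistent with the printout.
Step 2: x = 1*(17) + (-2)*(-3) + (4) = 27 — same as recorded.
Step 3: x = 1*(27) + (-2)*(17) + (4) = -3 — the entry is off here.
First incorrect step: 3; the correct value is x = -3.

step 3, x = -3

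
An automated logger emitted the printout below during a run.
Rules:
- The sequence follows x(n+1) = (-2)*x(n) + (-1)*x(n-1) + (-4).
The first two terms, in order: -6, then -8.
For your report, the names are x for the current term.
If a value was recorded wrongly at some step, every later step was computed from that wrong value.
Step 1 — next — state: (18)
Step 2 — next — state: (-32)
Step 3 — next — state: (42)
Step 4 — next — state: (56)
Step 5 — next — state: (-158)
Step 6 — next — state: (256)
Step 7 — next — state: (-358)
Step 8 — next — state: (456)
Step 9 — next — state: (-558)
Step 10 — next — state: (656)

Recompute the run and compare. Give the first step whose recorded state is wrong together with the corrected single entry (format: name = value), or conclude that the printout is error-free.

Recomputing the run from the initial state:
step 1: x = 18
step 2: x = -32
step 3: x = 42
step 4: x = -56
step 5: x = 66
step 6: x = -80
step 7: x = 90
step 8: x = -104
step 9: x = 114
step 10: x = -128
The first disagreement with the printout is at step 4, where the value should be x = -56.

step 4, x = -56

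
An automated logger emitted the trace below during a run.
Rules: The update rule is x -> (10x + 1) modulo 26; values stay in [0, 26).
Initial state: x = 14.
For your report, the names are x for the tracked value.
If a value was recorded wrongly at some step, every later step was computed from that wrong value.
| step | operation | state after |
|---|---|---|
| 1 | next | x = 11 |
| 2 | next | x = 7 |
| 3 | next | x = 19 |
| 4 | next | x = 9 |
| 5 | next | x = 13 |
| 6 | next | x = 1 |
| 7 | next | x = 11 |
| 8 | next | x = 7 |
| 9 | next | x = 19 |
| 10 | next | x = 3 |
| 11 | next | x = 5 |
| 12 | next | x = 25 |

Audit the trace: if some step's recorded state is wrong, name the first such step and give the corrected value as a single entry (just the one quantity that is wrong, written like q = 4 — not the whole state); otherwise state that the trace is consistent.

step 10, x = 9

Recomputing the run from the initial state:
step 1: x = 11
step 2: x = 7
step 3: x = 19
step 4: x = 9
step 5: x = 13
step 6: x = 1
step 7: x = 11
step 8: x = 7
step 9: x = 19
step 10: x = 9
step 11: x = 13
step 12: x = 1
The first disagreement with the trace is at step 10, where the value should be x = 9.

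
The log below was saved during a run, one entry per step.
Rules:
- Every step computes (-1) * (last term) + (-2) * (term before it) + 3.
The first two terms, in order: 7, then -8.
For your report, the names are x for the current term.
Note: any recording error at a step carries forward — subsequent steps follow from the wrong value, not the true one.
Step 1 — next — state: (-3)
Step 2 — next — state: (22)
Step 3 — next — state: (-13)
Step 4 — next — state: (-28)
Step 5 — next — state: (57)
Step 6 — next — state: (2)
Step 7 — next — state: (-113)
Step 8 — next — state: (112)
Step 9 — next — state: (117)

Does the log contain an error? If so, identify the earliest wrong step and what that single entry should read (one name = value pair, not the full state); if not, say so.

no error

Step 1: x = -1*(-8) + (-2)*(7) + (3) = -3 — consistent with the log.
Step 2: x = -1*(-3) + (-2)*(-8) + (3) = 22 — matches.
Step 3: x = -1*(22) + (-2)*(-3) + (3) = -13 — no discrepancy.
Step 4: x = -1*(-13) + (-2)*(22) + (3) = -28 — confirmed correct.
Step 5: x = -1*(-28) + (-2)*(-13) + (3) = 57 — checks out.
Step 6: x = -1*(57) + (-2)*(-28) + (3) = 2 — verified.
Step 7: x = -1*(2) + (-2)*(57) + (3) = -113 — no discrepancy.
Step 8: x = -1*(-113) + (-2)*(2) + (3) = 112 — exactly as logged.
Step 9: x = -1*(112) + (-2)*(-113) + (3) = 117 — same as recorded.
The recomputation confirms every line.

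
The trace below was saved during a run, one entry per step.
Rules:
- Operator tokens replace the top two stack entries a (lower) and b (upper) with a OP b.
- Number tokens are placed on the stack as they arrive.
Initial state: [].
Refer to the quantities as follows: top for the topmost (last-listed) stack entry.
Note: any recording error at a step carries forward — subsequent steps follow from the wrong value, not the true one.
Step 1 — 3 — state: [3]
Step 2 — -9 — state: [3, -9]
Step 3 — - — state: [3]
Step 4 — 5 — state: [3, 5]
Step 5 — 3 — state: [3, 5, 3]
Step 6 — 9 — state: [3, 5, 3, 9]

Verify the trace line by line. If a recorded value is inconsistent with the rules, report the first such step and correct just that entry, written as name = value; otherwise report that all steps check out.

step 3, top = 12

Step 1: push 3: top = 3 — no discrepancy.
Step 2: push -9: top = -9 — checks out.
Step 3: 3 - -9 = 12 — the recorded entry deviates here.
The audit stops at step 3: the recorded entry is wrong and should be top = 12.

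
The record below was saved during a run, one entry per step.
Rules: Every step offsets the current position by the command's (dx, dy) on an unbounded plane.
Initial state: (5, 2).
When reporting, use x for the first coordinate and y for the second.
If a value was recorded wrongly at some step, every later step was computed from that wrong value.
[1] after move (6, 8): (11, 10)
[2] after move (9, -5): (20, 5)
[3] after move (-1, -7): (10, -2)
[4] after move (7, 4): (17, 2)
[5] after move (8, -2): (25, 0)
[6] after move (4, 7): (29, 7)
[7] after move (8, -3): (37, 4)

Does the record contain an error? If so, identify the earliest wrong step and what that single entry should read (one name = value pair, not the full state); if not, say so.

Recomputing the run from the initial state:
step 1: x = 11, y = 10
step 2: x = 20, y = 5
step 3: x = 19, y = -2
step 4: x = 26, y = 2
step 5: x = 34, y = 0
step 6: x = 38, y = 7
step 7: x = 46, y = 4
The first disagreement with the record is at step 3, where the value should be x = 19.

step 3, x = 19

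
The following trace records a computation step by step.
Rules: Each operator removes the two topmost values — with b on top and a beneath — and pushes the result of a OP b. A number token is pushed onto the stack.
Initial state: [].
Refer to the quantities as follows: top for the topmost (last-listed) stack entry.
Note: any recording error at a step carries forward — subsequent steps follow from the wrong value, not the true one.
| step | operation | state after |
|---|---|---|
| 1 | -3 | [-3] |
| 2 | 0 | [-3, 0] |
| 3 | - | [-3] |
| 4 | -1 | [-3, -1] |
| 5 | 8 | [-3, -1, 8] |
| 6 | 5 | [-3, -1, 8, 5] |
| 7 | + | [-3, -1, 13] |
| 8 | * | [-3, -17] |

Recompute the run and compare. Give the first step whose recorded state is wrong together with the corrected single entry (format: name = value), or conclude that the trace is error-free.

step 8, top = -13

step 1: push -3: top = -3 -> consistent with the trace
step 2: push 0: top = 0 -> exactly as logged
step 3: -3 - 0 = -3 -> checks out
step 4: push -1: top = -1 -> matches
step 5: push 8: top = 8 -> matches
step 6: push 5: top = 5 -> confirmed correct
step 7: 8 + 5 = 13 -> agrees with the trace
step 8: -1 * 13 = -13 -> this is not what the trace shows
The earliest wrong entry is at step 8: it should read top = -13.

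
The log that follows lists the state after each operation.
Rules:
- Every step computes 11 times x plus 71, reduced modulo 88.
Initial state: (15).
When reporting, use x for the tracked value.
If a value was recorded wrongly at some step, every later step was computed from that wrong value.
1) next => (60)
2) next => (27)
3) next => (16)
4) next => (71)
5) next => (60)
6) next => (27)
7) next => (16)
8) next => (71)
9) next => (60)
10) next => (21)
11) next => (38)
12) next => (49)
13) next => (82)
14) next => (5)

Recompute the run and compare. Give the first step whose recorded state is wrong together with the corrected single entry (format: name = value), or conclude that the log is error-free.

Recomputing the run from the initial state:
step 1: x = 60
step 2: x = 27
step 3: x = 16
step 4: x = 71
step 5: x = 60
step 6: x = 27
step 7: x = 16
step 8: x = 71
step 9: x = 60
step 10: x = 27
step 11: x = 16
step 12: x = 71
step 13: x = 60
step 14: x = 27
The first disagreement with the log is at step 10, where the value should be x = 27.

step 10, x = 27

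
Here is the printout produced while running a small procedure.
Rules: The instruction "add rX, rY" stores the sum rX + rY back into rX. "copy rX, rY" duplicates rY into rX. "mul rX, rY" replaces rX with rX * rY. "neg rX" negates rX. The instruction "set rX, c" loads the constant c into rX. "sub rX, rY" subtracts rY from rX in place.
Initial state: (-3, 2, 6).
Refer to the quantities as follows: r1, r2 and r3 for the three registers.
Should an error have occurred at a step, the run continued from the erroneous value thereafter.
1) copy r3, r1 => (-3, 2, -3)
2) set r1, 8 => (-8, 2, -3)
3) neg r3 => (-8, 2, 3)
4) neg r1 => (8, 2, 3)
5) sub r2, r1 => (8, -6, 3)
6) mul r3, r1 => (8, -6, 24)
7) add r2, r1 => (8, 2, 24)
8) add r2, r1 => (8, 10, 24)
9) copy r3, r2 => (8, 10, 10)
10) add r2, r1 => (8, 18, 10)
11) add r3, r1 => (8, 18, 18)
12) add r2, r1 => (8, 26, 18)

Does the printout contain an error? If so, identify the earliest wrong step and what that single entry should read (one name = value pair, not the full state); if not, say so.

step 2, r1 = 8

1. r3 = -3 (confirmed correct)
2. r1 = 8 (the printout has a different value)
That makes step 2 the first incorrect line — r1 = 8 is what it should show.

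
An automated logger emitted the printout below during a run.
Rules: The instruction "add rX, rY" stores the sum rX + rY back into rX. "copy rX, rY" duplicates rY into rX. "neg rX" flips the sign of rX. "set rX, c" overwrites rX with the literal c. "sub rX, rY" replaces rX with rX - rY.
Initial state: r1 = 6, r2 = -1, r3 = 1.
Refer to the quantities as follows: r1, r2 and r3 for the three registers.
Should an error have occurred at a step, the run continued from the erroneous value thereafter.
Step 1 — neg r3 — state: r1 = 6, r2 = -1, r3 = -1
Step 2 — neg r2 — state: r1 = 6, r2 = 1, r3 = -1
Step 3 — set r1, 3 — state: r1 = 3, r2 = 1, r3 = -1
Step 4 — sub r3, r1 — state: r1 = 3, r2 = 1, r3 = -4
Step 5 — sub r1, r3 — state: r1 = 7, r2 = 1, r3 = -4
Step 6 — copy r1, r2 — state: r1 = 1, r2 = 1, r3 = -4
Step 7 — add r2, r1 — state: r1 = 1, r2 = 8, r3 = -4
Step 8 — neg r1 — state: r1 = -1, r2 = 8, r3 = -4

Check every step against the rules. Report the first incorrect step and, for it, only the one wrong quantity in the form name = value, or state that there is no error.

step 7, r2 = 2

Recomputing the run from the initial state:
step 1: r1 = 6, r2 = -1, r3 = -1
step 2: r1 = 6, r2 = 1, r3 = -1
step 3: r1 = 3, r2 = 1, r3 = -1
step 4: r1 = 3, r2 = 1, r3 = -4
step 5: r1 = 7, r2 = 1, r3 = -4
step 6: r1 = 1, r2 = 1, r3 = -4
step 7: r1 = 1, r2 = 2, r3 = -4
step 8: r1 = -1, r2 = 2, r3 = -4
The first disagreement with the printout is at step 7, where the value should be r2 = 2.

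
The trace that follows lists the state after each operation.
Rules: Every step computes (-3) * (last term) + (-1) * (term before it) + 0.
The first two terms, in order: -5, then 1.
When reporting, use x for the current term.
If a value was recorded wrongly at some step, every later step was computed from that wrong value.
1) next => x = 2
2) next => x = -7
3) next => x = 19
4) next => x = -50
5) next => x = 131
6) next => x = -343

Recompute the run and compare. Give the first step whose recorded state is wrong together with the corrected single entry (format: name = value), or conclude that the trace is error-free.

no error

Recomputing the run from the initial state:
step 1: x = 2
step 2: x = -7
step 3: x = 19
step 4: x = -50
step 5: x = 131
step 6: x = -343
This matches the trace at every step.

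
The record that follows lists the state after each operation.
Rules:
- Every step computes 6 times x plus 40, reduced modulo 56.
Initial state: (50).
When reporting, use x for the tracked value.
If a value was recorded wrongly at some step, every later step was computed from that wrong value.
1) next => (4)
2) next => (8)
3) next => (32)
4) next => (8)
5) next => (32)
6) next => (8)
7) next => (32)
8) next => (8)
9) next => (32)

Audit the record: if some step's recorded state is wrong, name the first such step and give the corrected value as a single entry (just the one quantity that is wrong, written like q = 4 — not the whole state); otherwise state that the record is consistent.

no error

Recomputing the run from the initial state:
step 1: x = 4
step 2: x = 8
step 3: x = 32
step 4: x = 8
step 5: x = 32
step 6: x = 8
step 7: x = 32
step 8: x = 8
step 9: x = 32
This matches the record at every step.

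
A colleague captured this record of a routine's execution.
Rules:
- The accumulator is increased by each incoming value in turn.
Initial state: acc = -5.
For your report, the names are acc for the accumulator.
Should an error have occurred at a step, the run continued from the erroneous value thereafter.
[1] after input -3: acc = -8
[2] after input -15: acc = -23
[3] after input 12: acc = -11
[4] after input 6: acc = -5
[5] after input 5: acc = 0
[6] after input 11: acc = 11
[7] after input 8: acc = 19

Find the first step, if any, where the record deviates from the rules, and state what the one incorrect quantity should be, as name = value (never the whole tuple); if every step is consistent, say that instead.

step 1: acc = -5 + -3 = -8 -> checks out
step 2: acc = -8 + -15 = -23 -> verified
step 3: acc = -23 + 12 = -11 -> exactly as logged
step 4: acc = -11 + 6 = -5 -> same as recorded
step 5: acc = -5 + 5 = 0 -> in agreement
step 6: acc = 0 + 11 = 11 -> consistent with the record
step 7: acc = 11 + 8 = 19 -> no discrepancy
Nothing is out of place; the run is error-free.

no error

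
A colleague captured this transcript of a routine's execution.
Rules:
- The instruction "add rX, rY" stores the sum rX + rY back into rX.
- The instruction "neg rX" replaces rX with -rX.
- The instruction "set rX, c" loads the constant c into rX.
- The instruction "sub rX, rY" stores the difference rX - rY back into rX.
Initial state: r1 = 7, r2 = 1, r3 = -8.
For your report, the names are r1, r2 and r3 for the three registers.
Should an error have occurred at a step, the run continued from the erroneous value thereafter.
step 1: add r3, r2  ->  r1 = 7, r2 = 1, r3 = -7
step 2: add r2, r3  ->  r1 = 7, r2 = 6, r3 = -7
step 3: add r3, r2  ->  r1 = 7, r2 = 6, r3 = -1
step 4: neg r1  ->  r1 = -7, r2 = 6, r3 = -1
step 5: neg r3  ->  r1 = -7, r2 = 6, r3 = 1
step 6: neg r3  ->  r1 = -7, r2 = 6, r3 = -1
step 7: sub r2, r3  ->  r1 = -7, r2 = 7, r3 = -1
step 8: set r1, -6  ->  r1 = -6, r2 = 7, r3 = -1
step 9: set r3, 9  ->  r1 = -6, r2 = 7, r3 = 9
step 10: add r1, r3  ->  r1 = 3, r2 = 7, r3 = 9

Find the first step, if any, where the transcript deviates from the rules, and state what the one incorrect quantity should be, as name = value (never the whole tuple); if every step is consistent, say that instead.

Step 1: r3 = -8 + 1 = -7 — agrees with the transcript.
Step 2: r2 = 1 + -7 = -6 — the recorded entry deviates here.
So the first discrepancy is step 2, where the right value is r2 = -6.

step 2, r2 = -6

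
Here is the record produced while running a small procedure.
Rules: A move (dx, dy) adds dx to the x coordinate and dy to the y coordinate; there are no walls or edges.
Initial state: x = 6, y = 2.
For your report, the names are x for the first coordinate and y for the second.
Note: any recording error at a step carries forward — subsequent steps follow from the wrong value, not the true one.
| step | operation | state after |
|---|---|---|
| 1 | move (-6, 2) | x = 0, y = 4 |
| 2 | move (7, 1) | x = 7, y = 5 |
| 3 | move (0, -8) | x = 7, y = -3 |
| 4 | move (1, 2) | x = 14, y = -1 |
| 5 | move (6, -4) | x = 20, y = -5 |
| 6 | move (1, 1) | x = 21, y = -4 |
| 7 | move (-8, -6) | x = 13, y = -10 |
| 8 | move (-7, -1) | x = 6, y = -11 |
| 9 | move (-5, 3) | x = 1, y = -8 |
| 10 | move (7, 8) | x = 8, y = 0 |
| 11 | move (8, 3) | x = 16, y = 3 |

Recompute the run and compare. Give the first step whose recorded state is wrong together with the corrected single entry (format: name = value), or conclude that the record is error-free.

step 1: x = 6 + (-6) = 0, y = 2 + (2) = 4 -> exactly as logged
step 2: x = 0 + (7) = 7, y = 4 + (1) = 5 -> matches
step 3: x = 7 + (0) = 7, y = 5 + (-8) = -3 -> checks out
step 4: x = 7 + (1) = 8, y = -3 + (2) = -1 -> the record disagrees here
The earliest wrong entry is at step 4: it should read x = 8.

step 4, x = 8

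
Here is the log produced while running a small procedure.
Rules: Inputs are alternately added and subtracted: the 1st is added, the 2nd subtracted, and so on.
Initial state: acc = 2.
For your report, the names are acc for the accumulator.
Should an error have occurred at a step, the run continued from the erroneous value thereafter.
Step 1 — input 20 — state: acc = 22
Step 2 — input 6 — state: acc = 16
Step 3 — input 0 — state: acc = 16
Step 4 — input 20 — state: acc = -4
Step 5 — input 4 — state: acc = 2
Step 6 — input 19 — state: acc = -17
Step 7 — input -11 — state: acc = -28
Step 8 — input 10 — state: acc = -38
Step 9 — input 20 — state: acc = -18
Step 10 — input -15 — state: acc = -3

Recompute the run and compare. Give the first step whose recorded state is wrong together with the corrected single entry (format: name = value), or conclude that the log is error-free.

1. acc = 2 + 20 = 22 (no discrepancy)
2. acc = 22 - 6 = 16 (same as recorded)
3. acc = 16 + 0 = 16 (agrees with the log)
4. acc = 16 - 20 = -4 (in agreement)
5. acc = -4 + 4 = 0 (a discrepancy with the log)
So the first discrepancy is step 5, where the right value is acc = 0.

step 5, acc = 0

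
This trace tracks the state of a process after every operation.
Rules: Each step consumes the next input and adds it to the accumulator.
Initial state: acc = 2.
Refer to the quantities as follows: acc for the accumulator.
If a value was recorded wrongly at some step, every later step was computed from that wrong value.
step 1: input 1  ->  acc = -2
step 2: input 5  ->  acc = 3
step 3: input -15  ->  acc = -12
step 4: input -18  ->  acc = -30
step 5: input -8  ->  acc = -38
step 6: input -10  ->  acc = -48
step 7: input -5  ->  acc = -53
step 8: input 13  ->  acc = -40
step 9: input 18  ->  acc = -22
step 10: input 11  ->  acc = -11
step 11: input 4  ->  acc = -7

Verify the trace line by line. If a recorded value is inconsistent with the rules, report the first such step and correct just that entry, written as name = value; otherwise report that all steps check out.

step 1, acc = 3

Recomputing the run from the initial state:
step 1: acc = 3
step 2: acc = 8
step 3: acc = -7
step 4: acc = -25
step 5: acc = -33
step 6: acc = -43
step 7: acc = -48
step 8: acc = -35
step 9: acc = -17
step 10: acc = -6
step 11: acc = -2
The first disagreement with the trace is at step 1, where the value should be acc = 3.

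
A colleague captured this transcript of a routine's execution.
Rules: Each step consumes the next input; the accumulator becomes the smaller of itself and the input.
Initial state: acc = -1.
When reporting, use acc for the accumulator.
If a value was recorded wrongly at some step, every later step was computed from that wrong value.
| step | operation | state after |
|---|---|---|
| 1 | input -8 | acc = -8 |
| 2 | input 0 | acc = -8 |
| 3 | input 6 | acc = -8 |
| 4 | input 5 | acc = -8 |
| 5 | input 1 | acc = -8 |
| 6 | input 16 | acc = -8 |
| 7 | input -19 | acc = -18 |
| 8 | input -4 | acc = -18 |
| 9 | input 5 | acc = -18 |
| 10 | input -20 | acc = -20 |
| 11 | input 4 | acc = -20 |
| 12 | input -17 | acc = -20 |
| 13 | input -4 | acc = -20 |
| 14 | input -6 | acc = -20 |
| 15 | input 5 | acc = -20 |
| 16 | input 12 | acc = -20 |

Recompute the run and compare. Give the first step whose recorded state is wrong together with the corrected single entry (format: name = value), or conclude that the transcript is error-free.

step 1: acc = min(-1, -8) = -8 -> same as recorded
step 2: acc = min(-8, 0) = -8 -> exactly as logged
step 3: acc = min(-8, 6) = -8 -> consistent with the transcript
step 4: acc = min(-8, 5) = -8 -> verified
step 5: acc = min(-8, 1) = -8 -> checks out
step 6: acc = min(-8, 16) = -8 -> verified
step 7: acc = min(-8, -19) = -19 -> a discrepancy with the transcript
Step 7 is the first one off; corrected, acc = -19.

step 7, acc = -19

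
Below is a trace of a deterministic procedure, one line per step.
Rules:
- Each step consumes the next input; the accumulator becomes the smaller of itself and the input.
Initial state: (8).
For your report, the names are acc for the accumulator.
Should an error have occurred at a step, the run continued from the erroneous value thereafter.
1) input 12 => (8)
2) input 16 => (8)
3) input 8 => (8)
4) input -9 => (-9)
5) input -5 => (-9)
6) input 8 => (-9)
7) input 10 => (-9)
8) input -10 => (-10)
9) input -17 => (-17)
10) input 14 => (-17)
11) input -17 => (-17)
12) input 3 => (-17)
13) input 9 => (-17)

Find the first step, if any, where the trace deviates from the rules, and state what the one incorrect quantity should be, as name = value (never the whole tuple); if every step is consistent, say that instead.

no error

step 1: acc = min(8, 12) = 8 -> same as recorded
step 2: acc = min(8, 16) = 8 -> verified
step 3: acc = min(8, 8) = 8 -> no discrepancy
step 4: acc = min(8, -9) = -9 -> agrees with the trace
step 5: acc = min(-9, -5) = -9 -> same as recorded
step 6: acc = min(-9, 8) = -9 -> consistent with the trace
step 7: acc = min(-9, 10) = -9 -> matches
step 8: acc = min(-9, -10) = -10 -> exactly as logged
step 9: acc = min(-10, -17) = -17 -> verified
step 10: acc = min(-17, 14) = -17 -> consistent with the trace
step 11: acc = min(-17, -17) = -17 -> no discrepancy
step 12: acc = min(-17, 3) = -17 -> verified
step 13: acc = min(-17, 9) = -17 -> consistent with the trace
The whole run recomputes cleanly — no discrepancies.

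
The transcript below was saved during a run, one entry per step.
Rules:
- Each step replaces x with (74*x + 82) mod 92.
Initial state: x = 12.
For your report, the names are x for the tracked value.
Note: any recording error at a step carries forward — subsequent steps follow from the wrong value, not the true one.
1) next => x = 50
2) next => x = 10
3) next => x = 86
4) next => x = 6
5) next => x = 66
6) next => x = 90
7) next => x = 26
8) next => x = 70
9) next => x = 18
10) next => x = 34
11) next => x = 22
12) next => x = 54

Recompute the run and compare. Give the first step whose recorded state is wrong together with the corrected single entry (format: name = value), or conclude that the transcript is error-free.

1. x = (74*12 + 82) mod 92 = 50 (agrees with the transcript)
2. x = (74*50 + 82) mod 92 = 10 (checks out)
3. x = (74*10 + 82) mod 92 = 86 (consistent with the transcript)
4. x = (74*86 + 82) mod 92 = 6 (exactly as logged)
5. x = (74*6 + 82) mod 92 = 66 (confirmed correct)
6. x = (74*66 + 82) mod 92 = 90 (agrees with the transcript)
7. x = (74*90 + 82) mod 92 = 26 (matches)
8. x = (74*26 + 82) mod 92 = 74 (the entry is off here)
The audit stops at step 8: the recorded entry is wrong and should be x = 74.

step 8, x = 74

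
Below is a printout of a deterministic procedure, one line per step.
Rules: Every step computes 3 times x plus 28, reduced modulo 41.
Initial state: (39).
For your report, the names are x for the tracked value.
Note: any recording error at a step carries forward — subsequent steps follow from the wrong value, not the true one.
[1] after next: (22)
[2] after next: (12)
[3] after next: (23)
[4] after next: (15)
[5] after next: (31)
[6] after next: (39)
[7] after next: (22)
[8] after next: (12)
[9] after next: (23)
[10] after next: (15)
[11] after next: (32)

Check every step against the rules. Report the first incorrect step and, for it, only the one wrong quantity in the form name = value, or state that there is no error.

Recomputing the run from the initial state:
step 1: x = 22
step 2: x = 12
step 3: x = 23
step 4: x = 15
step 5: x = 32
step 6: x = 1
step 7: x = 31
step 8: x = 39
step 9: x = 22
step 10: x = 12
step 11: x = 23
The first disagreement with the printout is at step 5, where the value should be x = 32.

step 5, x = 32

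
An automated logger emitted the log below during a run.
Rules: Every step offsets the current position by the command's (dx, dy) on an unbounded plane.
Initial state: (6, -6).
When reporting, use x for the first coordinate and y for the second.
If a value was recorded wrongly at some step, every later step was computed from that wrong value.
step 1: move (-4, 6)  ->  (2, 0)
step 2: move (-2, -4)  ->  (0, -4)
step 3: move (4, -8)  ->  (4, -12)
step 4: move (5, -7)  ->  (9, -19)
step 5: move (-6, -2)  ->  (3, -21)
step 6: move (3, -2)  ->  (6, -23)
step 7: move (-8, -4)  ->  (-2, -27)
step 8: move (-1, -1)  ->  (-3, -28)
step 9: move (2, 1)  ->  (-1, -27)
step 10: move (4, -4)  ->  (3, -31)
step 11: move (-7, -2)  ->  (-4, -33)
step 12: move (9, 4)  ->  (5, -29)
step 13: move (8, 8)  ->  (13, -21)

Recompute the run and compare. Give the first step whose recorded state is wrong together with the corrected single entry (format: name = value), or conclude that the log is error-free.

Step 1: x = 6 + (-4) = 2, y = -6 + (6) = 0 — same as recorded.
Step 2: x = 2 + (-2) = 0, y = 0 + (-4) = -4 — confirmed correct.
Step 3: x = 0 + (4) = 4, y = -4 + (-8) = -12 — confirmed correct.
Step 4: x = 4 + (5) = 9, y = -12 + (-7) = -19 — checks out.
Step 5: x = 9 + (-6) = 3, y = -19 + (-2) = -21 — consistent with the log.
Step 6: x = 3 + (3) = 6, y = -21 + (-2) = -23 — exactly as logged.
Step 7: x = 6 + (-8) = -2, y = -23 + (-4) = -27 — exactly as logged.
Step 8: x = -2 + (-1) = -3, y = -27 + (-1) = -28 — agrees with the log.
Step 9: x = -3 + (2) = -1, y = -28 + (1) = -27 — in agreement.
Step 10: x = -1 + (4) = 3, y = -27 + (-4) = -31 — confirmed correct.
Step 11: x = 3 + (-7) = -4, y = -31 + (-2) = -33 — agrees with the log.
Step 12: x = -4 + (9) = 5, y = -33 + (4) = -29 — exactly as logged.
Step 13: x = 5 + (8) = 13, y = -29 + (8) = -21 — consistent with the log.
Nothing is out of place; the run is error-free.

no error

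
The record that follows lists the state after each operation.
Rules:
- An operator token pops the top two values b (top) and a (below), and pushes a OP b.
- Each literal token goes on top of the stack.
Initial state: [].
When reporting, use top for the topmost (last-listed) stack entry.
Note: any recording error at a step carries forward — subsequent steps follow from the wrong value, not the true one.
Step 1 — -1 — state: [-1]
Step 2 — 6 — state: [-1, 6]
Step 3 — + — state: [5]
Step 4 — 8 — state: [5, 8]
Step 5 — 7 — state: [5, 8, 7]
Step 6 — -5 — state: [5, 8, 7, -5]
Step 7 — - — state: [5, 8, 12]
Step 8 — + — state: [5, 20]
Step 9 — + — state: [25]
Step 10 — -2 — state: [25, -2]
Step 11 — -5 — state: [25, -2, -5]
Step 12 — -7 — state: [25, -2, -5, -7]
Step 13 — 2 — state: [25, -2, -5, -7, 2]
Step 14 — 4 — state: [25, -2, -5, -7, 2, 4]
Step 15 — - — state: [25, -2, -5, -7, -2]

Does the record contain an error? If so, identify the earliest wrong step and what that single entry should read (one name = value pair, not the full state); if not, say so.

Recomputing the run from the initial state:
step 1: [-1]
step 2: [-1, 6]
step 3: [5]
step 4: [5, 8]
step 5: [5, 8, 7]
step 6: [5, 8, 7, -5]
step 7: [5, 8, 12]
step 8: [5, 20]
step 9: [25]
step 10: [25, -2]
step 11: [25, -2, -5]
step 12: [25, -2, -5, -7]
step 13: [25, -2, -5, -7, 2]
step 14: [25, -2, -5, -7, 2, 4]
step 15: [25, -2, -5, -7, -2]
This matches the record at every step.

no error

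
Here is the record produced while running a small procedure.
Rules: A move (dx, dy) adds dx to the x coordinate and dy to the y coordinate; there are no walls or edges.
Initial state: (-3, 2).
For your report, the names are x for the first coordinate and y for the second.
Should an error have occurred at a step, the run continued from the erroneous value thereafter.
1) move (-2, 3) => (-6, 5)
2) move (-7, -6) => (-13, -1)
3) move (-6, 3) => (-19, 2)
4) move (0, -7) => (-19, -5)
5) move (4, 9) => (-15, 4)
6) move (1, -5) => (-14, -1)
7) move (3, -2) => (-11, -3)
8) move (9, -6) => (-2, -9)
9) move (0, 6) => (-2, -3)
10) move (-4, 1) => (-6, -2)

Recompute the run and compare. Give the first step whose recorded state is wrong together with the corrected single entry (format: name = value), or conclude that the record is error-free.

step 1, x = -5

step 1: x = -3 + (-2) = -5, y = 2 + (3) = 5 -> this is not what the record shows
First deviation found at step 1; the corrected entry is x = -5.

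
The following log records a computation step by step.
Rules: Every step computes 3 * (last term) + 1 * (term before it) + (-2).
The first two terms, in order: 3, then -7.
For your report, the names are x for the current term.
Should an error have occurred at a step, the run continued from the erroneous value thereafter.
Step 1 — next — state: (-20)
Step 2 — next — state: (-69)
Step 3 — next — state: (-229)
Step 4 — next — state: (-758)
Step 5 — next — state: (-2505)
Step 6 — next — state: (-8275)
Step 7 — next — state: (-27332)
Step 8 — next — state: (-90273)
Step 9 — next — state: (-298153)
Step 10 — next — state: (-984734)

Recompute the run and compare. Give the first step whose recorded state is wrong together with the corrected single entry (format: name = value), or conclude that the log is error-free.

Recomputing the run from the initial state:
step 1: x = -20
step 2: x = -69
step 3: x = -229
step 4: x = -758
step 5: x = -2505
step 6: x = -8275
step 7: x = -27332
step 8: x = -90273
step 9: x = -298153
step 10: x = -984734
This matches the log at every step.

no error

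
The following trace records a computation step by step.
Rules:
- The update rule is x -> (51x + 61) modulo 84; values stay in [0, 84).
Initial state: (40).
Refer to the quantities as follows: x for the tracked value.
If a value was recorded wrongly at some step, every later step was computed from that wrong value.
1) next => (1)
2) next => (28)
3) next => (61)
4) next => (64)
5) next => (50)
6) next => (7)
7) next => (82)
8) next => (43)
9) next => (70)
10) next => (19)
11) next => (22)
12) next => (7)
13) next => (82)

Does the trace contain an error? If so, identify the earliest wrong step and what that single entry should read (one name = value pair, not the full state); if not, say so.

step 5, x = 49

1. x = (51*40 + 61) mod 84 = 1 (in agreement)
2. x = (51*1 + 61) mod 84 = 28 (confirmed correct)
3. x = (51*28 + 61) mod 84 = 61 (matches)
4. x = (51*61 + 61) mod 84 = 64 (verified)
5. x = (51*64 + 61) mod 84 = 49 (the trace has a different value)
First incorrect step: 5; the correct value is x = 49.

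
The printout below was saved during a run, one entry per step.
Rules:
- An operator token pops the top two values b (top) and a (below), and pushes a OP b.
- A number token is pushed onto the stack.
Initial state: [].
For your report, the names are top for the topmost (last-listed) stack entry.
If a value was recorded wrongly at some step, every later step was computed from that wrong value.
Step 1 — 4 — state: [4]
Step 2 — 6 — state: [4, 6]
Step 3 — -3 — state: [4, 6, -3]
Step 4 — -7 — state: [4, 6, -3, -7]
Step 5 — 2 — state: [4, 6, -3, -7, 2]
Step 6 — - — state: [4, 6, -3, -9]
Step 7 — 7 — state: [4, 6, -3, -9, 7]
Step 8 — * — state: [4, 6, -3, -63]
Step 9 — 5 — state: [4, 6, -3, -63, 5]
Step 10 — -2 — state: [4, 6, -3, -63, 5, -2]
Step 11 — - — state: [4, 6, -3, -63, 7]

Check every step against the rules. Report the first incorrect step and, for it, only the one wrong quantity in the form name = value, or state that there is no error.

Step 1: push 4: top = 4 — consistent with the printout.
Step 2: push 6: top = 6 — exactly as logged.
Step 3: push -3: top = -3 — confirmed correct.
Step 4: push -7: top = -7 — consistent with the printout.
Step 5: push 2: top = 2 — agrees with the printout.
Step 6: -7 - 2 = -9 — confirmed correct.
Step 7: push 7: top = 7 — same as recorded.
Step 8: -9 * 7 = -63 — same as recorded.
Step 9: push 5: top = 5 — no discrepancy.
Step 10: push -2: top = -2 — verified.
Step 11: 5 - -2 = 7 — same as recorded.
Every step is consistent.

no error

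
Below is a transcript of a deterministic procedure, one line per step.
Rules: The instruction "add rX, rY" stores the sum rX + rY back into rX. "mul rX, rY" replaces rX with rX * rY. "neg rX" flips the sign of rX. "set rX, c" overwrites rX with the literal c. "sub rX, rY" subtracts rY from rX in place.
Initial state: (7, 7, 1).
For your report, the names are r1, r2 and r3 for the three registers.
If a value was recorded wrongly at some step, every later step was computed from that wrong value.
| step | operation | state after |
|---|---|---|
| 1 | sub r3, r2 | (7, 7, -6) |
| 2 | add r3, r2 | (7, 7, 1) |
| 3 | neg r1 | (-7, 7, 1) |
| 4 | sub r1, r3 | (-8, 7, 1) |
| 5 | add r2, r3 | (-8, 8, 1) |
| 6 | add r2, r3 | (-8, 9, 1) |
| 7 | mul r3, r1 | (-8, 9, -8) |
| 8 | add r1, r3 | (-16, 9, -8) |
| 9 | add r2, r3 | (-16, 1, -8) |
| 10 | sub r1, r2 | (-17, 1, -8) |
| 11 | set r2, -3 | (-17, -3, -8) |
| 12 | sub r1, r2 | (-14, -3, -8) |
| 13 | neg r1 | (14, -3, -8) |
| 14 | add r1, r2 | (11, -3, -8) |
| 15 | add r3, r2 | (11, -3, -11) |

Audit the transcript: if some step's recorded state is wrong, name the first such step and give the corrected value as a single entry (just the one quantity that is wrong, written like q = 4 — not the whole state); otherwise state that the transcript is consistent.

Step 1: r3 = 1 - 7 = -6 — consistent with the transcript.
Step 2: r3 = -6 + 7 = 1 — confirmed correct.
Step 3: r1 = -(7) = -7 — checks out.
Step 4: r1 = -7 - 1 = -8 — exactly as logged.
Step 5: r2 = 7 + 1 = 8 — no discrepancy.
Step 6: r2 = 8 + 1 = 9 — agrees with the transcript.
Step 7: r3 = 1 * -8 = -8 — in agreement.
Step 8: r1 = -8 + -8 = -16 — verified.
Step 9: r2 = 9 + -8 = 1 — same as recorded.
Step 10: r1 = -16 - 1 = -17 — same as recorded.
Step 11: r2 = -3 — agrees with the transcript.
Step 12: r1 = -17 - -3 = -14 — in agreement.
Step 13: r1 = -(-14) = 14 — checks out.
Step 14: r1 = 14 + -3 = 11 — in agreement.
Step 15: r3 = -8 + -3 = -11 — confirmed correct.
The whole run recomputes cleanly — no discrepancies.

no error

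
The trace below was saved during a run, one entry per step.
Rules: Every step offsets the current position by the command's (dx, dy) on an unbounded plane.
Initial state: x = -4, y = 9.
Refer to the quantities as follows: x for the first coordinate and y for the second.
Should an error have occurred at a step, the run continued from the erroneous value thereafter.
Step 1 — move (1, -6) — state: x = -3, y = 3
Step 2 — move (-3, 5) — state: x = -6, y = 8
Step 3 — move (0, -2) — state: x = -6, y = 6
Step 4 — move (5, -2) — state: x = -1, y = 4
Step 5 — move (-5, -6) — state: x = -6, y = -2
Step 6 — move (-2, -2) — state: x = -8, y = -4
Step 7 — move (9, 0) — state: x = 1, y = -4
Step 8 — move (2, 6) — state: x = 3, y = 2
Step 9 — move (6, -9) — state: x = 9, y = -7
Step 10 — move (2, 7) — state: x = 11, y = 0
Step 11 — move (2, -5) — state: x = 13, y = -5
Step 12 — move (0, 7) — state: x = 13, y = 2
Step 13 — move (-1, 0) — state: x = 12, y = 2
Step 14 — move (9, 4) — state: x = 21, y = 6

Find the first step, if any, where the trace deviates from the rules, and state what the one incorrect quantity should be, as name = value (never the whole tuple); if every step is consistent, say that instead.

Recomputing the run from the initial state:
step 1: x = -3, y = 3
step 2: x = -6, y = 8
step 3: x = -6, y = 6
step 4: x = -1, y = 4
step 5: x = -6, y = -2
step 6: x = -8, y = -4
step 7: x = 1, y = -4
step 8: x = 3, y = 2
step 9: x = 9, y = -7
step 10: x = 11, y = 0
step 11: x = 13, y = -5
step 12: x = 13, y = 2
step 13: x = 12, y = 2
step 14: x = 21, y = 6
This matches the trace at every step.

no error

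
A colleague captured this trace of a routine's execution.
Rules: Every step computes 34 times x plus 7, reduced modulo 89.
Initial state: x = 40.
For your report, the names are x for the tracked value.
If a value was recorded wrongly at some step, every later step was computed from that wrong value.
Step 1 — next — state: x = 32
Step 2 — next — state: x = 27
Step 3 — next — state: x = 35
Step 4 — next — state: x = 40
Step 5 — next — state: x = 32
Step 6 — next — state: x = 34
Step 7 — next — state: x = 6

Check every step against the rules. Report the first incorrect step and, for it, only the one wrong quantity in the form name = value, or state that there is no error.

step 6, x = 27

step 1: x = (34*40 + 7) mod 89 = 32 -> matches
step 2: x = (34*32 + 7) mod 89 = 27 -> agrees with the trace
step 3: x = (34*27 + 7) mod 89 = 35 -> checks out
step 4: x = (34*35 + 7) mod 89 = 40 -> agrees with the trace
step 5: x = (34*40 + 7) mod 89 = 32 -> same as recorded
step 6: x = (34*32 + 7) mod 89 = 27 -> a discrepancy with the trace
That makes step 6 the first incorrect line — x = 27 is what it should show.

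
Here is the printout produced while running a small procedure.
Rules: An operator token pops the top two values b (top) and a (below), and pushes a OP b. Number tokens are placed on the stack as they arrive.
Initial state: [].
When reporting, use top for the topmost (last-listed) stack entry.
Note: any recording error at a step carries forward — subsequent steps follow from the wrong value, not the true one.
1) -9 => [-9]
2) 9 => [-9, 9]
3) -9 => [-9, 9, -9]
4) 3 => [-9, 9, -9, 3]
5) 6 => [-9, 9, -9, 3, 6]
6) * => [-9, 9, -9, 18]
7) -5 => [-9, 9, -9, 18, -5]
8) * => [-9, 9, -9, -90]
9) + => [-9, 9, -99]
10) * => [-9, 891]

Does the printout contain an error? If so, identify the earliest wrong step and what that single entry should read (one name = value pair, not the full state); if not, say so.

Recomputing the run from the initial state:
step 1: [-9]
step 2: [-9, 9]
step 3: [-9, 9, -9]
step 4: [-9, 9, -9, 3]
step 5: [-9, 9, -9, 3, 6]
step 6: [-9, 9, -9, 18]
step 7: [-9, 9, -9, 18, -5]
step 8: [-9, 9, -9, -90]
step 9: [-9, 9, -99]
step 10: [-9, -891]
The first disagreement with the printout is at step 10, where the value should be top = -891.

step 10, top = -891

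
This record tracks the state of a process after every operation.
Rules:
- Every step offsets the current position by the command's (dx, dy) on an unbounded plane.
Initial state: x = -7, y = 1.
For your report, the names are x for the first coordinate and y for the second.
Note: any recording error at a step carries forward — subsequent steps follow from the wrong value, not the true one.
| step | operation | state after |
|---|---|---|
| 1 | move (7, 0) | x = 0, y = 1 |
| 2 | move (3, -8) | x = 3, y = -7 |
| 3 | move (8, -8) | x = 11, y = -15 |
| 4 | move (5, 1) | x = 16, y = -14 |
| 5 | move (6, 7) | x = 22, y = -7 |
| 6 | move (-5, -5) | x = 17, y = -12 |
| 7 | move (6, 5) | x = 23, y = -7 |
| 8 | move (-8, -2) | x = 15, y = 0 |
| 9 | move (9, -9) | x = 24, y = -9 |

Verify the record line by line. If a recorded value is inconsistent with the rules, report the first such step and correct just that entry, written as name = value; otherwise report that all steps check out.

step 8, y = -9

1. x = -7 + (7) = 0, y = 1 + (0) = 1 (no discrepancy)
2. x = 0 + (3) = 3, y = 1 + (-8) = -7 (verified)
3. x = 3 + (8) = 11, y = -7 + (-8) = -15 (checks out)
4. x = 11 + (5) = 16, y = -15 + (1) = -14 (no discrepancy)
5. x = 16 + (6) = 22, y = -14 + (7) = -7 (matches)
6. x = 22 + (-5) = 17, y = -7 + (-5) = -12 (agrees with the record)
7. x = 17 + (6) = 23, y = -12 + (5) = -7 (checks out)
8. x = 23 + (-8) = 15, y = -7 + (-2) = -9 (the entry is off here)
First incorrect step: 8; the correct value is y = -9.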